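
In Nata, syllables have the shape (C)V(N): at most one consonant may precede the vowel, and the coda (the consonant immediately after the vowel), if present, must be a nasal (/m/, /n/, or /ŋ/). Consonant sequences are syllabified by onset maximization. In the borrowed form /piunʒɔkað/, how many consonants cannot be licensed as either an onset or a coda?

The consonants /ð/ cannot be parsed into a legal (C)V(N) syllable (only a nasal (/m/, /n/, or /ŋ/) is licensed in coda position; onsets are limited to one consonant).

1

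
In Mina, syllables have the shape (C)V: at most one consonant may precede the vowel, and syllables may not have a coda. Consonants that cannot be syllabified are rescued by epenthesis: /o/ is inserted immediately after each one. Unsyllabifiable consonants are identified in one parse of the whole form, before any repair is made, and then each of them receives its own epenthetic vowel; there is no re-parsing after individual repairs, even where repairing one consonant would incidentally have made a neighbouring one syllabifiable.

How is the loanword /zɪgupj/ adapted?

zɪgupojo

Syllabifying with onset maximization leaves /p/, /j/ stranded (no codas are permitted; onsets are limited to one consonant).
Inserting the epenthetic vowel yields /p/ → /po/, /j/ → /jo/.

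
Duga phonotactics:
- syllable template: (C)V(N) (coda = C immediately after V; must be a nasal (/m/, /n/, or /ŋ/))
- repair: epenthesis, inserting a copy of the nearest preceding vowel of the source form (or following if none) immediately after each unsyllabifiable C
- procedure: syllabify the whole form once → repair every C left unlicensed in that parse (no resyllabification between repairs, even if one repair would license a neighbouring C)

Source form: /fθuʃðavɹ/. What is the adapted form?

Syllabifying with onset maximization leaves /f/, /ʃ/, /v/, /ɹ/ stranded (only a nasal (/m/, /n/, or /ŋ/) is licensed in coda position; onsets are limited to one consonant).
Inserting the epenthetic vowel yields /f/ → /fu/, /ʃ/ → /ʃu/, /v/ → /va/, /ɹ/ → /ɹa/.

fuθuʃuðavaɹa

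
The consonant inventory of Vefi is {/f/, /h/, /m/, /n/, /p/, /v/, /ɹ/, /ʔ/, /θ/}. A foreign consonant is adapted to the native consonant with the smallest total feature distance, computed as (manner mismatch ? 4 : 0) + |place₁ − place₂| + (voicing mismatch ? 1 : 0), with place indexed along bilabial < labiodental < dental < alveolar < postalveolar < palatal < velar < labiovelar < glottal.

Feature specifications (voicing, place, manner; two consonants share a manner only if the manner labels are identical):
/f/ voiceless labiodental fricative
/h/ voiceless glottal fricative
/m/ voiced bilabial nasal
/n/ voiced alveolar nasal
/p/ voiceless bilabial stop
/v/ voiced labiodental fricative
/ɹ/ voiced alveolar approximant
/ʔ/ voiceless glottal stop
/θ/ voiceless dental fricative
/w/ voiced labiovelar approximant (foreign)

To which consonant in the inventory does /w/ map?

/ɹ/ is closest: same manner (approximant), place distance 4 (labiovelar→alveolar), same voicing; total 4. Next closest is /h/ at distance 6.

ɹ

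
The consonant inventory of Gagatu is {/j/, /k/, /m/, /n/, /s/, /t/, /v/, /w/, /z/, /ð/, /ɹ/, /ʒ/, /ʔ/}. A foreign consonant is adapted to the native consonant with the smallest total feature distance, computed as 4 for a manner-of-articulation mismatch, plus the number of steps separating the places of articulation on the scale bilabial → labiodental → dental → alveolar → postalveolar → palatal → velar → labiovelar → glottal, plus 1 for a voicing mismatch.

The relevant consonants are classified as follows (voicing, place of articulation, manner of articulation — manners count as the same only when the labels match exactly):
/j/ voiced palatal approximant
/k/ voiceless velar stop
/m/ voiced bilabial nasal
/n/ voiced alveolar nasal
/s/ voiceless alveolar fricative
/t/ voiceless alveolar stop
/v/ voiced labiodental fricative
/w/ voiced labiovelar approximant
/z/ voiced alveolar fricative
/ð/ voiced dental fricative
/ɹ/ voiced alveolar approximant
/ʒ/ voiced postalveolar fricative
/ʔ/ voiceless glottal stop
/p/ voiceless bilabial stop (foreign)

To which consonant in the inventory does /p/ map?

/t/ is closest: same manner (stop), place distance 3 (bilabial→alveolar), same voicing; total 3. Next closest is /m/ at distance 5.

t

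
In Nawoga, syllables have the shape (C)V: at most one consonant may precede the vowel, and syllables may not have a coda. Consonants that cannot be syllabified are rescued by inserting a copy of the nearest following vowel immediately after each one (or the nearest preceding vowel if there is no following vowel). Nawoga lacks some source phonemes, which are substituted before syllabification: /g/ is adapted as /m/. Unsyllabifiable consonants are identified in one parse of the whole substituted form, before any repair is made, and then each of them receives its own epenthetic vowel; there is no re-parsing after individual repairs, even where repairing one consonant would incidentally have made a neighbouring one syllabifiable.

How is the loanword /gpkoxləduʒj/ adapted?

Substitution: /g/ → /m/, giving /mpkoxləduʒj/.
Syllabifying with onset maximization leaves /m/, /p/, /x/, /ʒ/, /j/ stranded (no codas are permitted; onsets are limited to one consonant).
Inserting the epenthetic vowel yields /m/ → /mo/, /p/ → /po/, /x/ → /xə/, /ʒ/ → /ʒu/, /j/ → /ju/.

mopokoxələduʒuju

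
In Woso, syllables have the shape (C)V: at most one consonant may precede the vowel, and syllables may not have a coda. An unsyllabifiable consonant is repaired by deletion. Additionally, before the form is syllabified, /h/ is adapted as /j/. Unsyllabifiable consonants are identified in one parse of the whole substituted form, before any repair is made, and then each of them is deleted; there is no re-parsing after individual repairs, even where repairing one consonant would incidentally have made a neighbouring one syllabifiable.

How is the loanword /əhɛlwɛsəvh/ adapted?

Substitution: /h/ → /j/, giving /əjɛlwɛsəvj/.
Under (C)V, the unsyllabifiable consonants are /l/, /v/, /j/ (no codas are permitted; onsets are limited to one consonant).
Deleting the stranded consonants removes /l/, /v/, /j/.

əjɛwɛsə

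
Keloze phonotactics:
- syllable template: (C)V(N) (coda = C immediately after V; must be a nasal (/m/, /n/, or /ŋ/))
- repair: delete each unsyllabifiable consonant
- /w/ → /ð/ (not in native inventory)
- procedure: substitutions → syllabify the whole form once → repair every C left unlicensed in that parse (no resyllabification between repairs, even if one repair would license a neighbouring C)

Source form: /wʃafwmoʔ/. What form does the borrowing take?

Substitution: /w/ → /ð/, giving /ðʃafðmoʔ/.
Syllabifying with onset maximization leaves /ð/, /f/, /ð/, /ʔ/ stranded (only a nasal (/m/, /n/, or /ŋ/) is licensed in coda position; onsets are limited to one consonant).
Each unlicensed consonant is deleted: /ð/, /f/, /ð/, /ʔ/.

ʃamo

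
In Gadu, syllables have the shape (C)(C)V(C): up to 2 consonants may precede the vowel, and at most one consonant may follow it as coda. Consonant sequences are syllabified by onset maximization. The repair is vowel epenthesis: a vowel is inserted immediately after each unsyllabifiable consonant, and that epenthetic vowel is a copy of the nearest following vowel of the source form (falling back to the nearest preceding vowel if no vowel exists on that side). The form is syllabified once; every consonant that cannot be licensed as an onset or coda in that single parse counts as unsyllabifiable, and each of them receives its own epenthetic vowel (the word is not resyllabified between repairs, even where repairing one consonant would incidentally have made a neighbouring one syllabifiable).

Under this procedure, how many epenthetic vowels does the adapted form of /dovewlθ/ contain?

2

The unsyllabifiable consonants are /l/, /θ/; each receives one epenthetic vowel.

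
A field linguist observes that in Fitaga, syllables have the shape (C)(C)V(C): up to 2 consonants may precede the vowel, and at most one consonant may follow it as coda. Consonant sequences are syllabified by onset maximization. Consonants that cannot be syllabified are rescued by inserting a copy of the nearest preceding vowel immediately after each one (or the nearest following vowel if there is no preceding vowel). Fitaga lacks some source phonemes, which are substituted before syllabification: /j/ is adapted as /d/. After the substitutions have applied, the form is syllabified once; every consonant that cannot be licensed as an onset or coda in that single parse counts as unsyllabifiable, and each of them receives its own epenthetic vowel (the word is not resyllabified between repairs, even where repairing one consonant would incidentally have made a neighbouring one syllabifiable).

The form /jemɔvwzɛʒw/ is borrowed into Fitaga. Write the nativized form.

Substitution: /j/ → /d/, giving /demɔvwzɛʒw/.
Syllabifying with onset maximization leaves /w/ stranded (at most one coda consonant is licensed; onsets may contain at most 2 consonants).
Each unlicensed consonant becomes the onset of a new syllable: /w/ → /wɛ/.

demɔvwzɛʒwɛ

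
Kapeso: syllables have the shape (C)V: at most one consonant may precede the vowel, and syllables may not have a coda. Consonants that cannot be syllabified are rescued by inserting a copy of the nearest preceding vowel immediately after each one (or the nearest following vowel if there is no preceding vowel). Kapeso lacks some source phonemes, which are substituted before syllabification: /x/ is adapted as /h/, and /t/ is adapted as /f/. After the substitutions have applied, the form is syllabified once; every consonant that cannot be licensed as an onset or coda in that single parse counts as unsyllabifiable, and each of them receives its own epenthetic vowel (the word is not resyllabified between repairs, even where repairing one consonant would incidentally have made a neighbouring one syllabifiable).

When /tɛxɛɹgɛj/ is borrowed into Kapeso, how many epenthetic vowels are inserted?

2

After substitution the input is /fɛhɛɹgɛj/.
The unsyllabifiable consonants are /ɹ/, /j/; each receives one epenthetic vowel.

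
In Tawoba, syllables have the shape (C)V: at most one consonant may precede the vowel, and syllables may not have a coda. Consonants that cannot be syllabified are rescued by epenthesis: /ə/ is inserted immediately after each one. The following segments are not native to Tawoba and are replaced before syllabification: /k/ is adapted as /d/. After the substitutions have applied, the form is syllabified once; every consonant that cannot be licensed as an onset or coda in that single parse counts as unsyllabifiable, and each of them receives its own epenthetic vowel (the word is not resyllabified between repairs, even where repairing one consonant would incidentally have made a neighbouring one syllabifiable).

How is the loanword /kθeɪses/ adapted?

Substitution: /k/ → /d/, giving /dθeɪses/.
Syllabifying with onset maximization leaves /d/, /s/ stranded (no codas are permitted; onsets are limited to one consonant).
Epenthesis after each stranded consonant: /d/ → /də/, /s/ → /sə/.

dəθeɪsesə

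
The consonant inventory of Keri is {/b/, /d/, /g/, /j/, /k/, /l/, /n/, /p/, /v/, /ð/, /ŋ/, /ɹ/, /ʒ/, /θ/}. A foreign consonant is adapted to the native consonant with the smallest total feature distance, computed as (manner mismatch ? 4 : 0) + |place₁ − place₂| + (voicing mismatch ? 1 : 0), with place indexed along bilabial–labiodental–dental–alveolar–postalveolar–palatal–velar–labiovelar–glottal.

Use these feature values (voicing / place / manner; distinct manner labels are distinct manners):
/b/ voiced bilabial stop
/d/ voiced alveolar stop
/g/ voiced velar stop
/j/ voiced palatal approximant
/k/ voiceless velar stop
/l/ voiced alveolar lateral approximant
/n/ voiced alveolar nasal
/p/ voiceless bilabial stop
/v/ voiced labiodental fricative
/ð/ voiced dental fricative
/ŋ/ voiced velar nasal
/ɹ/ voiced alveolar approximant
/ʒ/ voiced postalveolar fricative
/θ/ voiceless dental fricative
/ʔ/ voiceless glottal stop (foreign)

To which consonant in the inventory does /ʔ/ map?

k

/k/ is closest: same manner (stop), place distance 2 (glottal→velar), same voicing; total 2. Next closest is /g/ at distance 3.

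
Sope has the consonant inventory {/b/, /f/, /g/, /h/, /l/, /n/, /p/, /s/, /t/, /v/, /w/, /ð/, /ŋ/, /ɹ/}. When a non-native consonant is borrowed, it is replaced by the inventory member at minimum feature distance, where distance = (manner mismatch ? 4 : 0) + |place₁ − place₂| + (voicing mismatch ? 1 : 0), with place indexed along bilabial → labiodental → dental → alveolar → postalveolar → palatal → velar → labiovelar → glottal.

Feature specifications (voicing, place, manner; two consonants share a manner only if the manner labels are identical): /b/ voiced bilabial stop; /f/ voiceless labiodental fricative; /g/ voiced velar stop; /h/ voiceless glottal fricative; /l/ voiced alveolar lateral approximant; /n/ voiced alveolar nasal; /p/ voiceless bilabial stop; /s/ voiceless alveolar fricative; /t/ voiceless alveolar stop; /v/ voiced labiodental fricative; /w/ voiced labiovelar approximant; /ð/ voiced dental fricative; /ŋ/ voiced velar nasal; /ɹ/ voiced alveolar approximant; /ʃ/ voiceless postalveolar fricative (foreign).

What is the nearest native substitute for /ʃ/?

s

/s/ is closest: same manner (fricative), place distance 1 (postalveolar→alveolar), same voicing; total 1. Next closest is /f/ at distance 3.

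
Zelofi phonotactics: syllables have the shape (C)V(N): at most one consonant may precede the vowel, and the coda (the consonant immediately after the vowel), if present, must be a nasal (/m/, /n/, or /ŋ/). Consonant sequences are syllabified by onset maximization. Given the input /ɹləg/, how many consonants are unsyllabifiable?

The consonants /ɹ/, /g/ cannot be parsed into a legal (C)V(N) syllable (only a nasal (/m/, /n/, or /ŋ/) is licensed in coda position; onsets are limited to one consonant).

2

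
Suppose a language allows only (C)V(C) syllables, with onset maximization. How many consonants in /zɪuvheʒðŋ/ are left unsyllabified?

2

Under (C)V(C), the unsyllabifiable consonants are /ð/, /ŋ/ (at most one coda consonant is licensed; onsets are limited to one consonant).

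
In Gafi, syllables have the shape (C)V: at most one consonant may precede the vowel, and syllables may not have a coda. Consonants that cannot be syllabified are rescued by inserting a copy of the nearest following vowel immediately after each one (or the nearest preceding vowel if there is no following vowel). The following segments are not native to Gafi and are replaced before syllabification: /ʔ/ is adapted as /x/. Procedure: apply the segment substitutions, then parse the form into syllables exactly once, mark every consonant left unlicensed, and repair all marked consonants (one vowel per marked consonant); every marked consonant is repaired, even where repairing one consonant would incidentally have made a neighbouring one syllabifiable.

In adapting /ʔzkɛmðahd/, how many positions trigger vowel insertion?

After substitution the input is /xzkɛmðahd/.
The unsyllabifiable consonants are /x/, /z/, /m/, /h/, /d/; each receives one epenthetic vowel.

5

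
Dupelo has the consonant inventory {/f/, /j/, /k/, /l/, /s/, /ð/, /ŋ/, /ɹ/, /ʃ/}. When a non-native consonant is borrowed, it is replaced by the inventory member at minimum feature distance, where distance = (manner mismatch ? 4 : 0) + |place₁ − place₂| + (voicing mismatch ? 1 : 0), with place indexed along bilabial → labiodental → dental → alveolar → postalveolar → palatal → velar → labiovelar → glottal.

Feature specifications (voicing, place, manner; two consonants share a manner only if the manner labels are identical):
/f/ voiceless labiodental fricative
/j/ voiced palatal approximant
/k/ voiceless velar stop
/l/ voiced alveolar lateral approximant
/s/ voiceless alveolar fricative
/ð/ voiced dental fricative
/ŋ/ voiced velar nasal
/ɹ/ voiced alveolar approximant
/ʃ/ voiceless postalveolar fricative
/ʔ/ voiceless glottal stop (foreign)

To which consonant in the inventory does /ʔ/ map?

k

/k/ is closest: same manner (stop), place distance 2 (glottal→velar), same voicing; total 2. Next closest is /ŋ/ at distance 7.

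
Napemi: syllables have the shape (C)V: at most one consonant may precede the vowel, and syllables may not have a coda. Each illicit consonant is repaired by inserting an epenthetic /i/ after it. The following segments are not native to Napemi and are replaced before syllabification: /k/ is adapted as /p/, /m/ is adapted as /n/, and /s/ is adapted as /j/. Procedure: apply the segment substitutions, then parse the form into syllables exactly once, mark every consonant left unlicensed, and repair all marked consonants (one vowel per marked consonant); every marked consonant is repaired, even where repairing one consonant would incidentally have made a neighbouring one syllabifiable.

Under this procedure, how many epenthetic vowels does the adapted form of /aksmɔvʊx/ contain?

After substitution the input is /apjnɔvʊx/.
The unsyllabifiable consonants are /p/, /j/, /x/; each receives one epenthetic vowel.

3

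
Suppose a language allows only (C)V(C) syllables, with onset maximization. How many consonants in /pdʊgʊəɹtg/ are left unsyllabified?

3

Syllabifying with onset maximization leaves /p/, /t/, /g/ stranded (at most one coda consonant is licensed; onsets are limited to one consonant).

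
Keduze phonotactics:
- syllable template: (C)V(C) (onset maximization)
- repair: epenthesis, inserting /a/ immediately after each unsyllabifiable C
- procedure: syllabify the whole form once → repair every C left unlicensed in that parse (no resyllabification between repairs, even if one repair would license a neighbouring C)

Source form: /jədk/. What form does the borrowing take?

jədka

Syllabifying with onset maximization leaves /k/ stranded (at most one coda consonant is licensed; onsets are limited to one consonant).
Inserting the epenthetic vowel yields /k/ → /ka/.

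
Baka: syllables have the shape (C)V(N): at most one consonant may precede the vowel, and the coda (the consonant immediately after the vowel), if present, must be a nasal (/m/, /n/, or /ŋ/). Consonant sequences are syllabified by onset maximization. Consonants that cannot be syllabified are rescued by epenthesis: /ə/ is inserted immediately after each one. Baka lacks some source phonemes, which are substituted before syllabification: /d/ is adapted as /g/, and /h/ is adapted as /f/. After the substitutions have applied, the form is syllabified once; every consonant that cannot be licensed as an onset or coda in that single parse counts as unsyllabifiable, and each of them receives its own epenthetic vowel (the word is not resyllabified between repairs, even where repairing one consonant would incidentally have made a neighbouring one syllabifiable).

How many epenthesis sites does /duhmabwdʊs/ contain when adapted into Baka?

4

After substitution the input is /gufmabwgʊs/.
The unsyllabifiable consonants are /f/, /b/, /w/, /s/; each receives one epenthetic vowel.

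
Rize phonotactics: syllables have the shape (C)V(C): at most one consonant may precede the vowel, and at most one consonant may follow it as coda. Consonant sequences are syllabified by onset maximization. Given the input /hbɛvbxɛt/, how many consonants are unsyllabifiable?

Syllabifying with onset maximization leaves /h/, /b/ stranded (at most one coda consonant is licensed; onsets are limited to one consonant).

2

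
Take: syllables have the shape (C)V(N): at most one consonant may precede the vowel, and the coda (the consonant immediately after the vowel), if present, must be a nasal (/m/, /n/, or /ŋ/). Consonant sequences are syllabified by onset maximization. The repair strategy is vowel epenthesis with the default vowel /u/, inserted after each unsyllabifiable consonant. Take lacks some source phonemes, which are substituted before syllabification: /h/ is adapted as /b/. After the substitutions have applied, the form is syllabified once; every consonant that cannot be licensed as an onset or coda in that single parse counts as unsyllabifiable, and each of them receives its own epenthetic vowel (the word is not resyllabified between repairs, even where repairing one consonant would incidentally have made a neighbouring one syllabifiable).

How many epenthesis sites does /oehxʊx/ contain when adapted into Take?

After substitution the input is /oebxʊx/.
The unsyllabifiable consonants are /b/, /x/; each receives one epenthetic vowel.

2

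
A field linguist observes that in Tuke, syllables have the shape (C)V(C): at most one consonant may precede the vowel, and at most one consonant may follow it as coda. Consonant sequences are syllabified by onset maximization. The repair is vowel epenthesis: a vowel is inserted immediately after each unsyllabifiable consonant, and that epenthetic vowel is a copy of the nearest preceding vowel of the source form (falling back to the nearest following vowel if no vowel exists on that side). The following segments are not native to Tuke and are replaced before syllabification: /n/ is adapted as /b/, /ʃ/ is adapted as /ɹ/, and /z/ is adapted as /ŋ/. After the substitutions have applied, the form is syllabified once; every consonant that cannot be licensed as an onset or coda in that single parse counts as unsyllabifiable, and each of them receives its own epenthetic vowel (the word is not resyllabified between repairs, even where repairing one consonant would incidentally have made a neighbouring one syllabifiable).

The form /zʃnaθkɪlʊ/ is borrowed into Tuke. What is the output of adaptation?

Substitution: /z/ → /ŋ/, /ʃ/ → /ɹ/, /n/ → /b/, giving /ŋɹbaθkɪlʊ/.
The consonants /ŋ/, /ɹ/ cannot be parsed into a legal (C)V(C) syllable (at most one coda consonant is licensed; onsets are limited to one consonant).
Epenthesis after each stranded consonant: /ŋ/ → /ŋa/, /ɹ/ → /ɹa/.

ŋaɹabaθkɪlʊ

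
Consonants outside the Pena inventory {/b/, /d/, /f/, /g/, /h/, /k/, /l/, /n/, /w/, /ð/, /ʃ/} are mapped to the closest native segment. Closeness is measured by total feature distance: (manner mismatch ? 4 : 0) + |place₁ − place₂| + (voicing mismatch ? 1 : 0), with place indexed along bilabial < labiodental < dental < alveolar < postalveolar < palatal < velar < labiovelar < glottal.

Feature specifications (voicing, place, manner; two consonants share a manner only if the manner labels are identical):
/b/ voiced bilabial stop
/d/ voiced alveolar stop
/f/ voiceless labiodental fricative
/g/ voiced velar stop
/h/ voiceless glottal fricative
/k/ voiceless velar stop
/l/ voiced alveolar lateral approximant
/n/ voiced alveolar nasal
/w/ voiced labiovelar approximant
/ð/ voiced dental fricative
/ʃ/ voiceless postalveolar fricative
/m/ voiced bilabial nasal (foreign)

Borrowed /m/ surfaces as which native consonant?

n

/n/ is closest: same manner (nasal), place distance 3 (bilabial→alveolar), same voicing; total 3. Next closest is /b/ at distance 4.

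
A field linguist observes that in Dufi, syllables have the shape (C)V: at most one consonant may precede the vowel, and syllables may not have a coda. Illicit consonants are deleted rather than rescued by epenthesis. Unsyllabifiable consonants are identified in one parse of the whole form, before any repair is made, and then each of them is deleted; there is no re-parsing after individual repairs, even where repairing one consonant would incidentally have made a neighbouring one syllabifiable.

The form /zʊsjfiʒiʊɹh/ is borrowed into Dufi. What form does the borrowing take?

Under (C)V, the unsyllabifiable consonants are /s/, /j/, /ɹ/, /h/ (no codas are permitted; onsets are limited to one consonant).
Each unlicensed consonant is deleted: /s/, /j/, /ɹ/, /h/.

zʊfiʒiʊ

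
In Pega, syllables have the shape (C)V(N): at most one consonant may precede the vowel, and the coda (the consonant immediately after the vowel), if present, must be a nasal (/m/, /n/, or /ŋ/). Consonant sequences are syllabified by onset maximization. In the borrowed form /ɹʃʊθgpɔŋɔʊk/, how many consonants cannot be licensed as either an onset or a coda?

Syllabifying with onset maximization leaves /ɹ/, /θ/, /g/, /k/ stranded (only a nasal (/m/, /n/, or /ŋ/) is licensed in coda position; onsets are limited to one consonant).

4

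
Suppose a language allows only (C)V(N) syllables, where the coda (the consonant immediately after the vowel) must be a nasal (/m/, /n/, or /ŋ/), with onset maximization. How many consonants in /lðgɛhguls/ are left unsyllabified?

5

Under (C)V(N), the unsyllabifiable consonants are /l/, /ð/, /h/, /l/, /s/ (only a nasal (/m/, /n/, or /ŋ/) is licensed in coda position; onsets are limited to one consonant).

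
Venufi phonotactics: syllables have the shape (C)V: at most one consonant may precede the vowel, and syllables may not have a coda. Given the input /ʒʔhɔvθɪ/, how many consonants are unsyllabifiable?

3

Syllabifying with onset maximization leaves /ʒ/, /ʔ/, /v/ stranded (no codas are permitted; onsets are limited to one consonant).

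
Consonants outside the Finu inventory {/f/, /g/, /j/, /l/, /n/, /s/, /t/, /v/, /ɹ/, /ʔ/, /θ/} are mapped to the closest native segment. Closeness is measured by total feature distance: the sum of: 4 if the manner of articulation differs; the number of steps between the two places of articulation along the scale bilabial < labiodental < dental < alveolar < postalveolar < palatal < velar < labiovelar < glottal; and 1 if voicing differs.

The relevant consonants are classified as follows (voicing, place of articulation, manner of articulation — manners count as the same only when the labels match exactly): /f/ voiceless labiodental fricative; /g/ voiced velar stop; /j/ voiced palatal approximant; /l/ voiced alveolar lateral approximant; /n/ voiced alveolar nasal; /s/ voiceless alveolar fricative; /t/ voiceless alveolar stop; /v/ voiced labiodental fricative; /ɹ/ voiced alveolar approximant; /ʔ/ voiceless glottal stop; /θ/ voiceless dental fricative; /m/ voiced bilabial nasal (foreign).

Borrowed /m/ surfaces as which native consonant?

n

/n/ is closest: same manner (nasal), place distance 3 (bilabial→alveolar), same voicing; total 3. Next closest is /v/ at distance 5.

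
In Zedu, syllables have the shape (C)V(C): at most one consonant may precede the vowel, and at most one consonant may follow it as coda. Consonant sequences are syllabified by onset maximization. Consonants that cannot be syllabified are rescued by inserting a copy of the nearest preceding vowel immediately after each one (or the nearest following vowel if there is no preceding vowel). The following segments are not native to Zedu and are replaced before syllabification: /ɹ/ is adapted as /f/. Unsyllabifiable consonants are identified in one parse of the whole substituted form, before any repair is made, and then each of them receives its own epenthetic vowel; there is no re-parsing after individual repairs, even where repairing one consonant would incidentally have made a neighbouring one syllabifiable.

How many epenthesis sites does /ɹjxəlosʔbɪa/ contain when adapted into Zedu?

After substitution the input is /fjxəlosʔbɪa/.
The unsyllabifiable consonants are /f/, /j/, /ʔ/; each receives one epenthetic vowel.

3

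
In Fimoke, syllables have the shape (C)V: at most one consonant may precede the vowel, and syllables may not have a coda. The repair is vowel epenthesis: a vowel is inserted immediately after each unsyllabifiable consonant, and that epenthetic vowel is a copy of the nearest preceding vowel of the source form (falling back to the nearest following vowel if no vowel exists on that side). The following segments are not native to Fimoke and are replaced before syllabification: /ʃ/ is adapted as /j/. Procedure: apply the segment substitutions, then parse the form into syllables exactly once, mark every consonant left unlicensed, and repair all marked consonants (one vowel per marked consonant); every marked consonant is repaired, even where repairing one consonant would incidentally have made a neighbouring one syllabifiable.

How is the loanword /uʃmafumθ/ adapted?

ujumafumuθu

Substitution: /ʃ/ → /j/, giving /ujmafumθ/.
Syllabifying with onset maximization leaves /j/, /m/, /θ/ stranded (no codas are permitted; onsets are limited to one consonant).
Epenthesis after each stranded consonant: /j/ → /ju/, /m/ → /mu/, /θ/ → /θu/.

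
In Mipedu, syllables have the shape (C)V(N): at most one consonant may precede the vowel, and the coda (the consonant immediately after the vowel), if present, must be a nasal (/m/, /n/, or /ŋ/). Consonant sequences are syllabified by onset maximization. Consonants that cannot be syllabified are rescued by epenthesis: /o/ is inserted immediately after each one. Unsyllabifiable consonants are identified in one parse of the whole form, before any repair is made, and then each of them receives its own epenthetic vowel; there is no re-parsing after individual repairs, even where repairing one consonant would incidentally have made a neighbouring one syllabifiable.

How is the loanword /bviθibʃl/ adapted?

Syllabifying with onset maximization leaves /b/, /b/, /ʃ/, /l/ stranded (only a nasal (/m/, /n/, or /ŋ/) is licensed in coda position; onsets are limited to one consonant).
Each unlicensed consonant becomes the onset of a new syllable: /b/ → /bo/, /b/ → /bo/, /ʃ/ → /ʃo/, /l/ → /lo/.

boviθiboʃolo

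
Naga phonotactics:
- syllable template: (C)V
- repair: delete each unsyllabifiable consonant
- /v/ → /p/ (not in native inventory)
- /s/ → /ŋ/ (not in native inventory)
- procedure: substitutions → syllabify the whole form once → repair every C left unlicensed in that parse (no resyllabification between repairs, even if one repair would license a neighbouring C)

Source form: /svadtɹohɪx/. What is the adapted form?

paɹohɪ

Substitution: /s/ → /ŋ/, /v/ → /p/, giving /ŋpadtɹohɪx/.
Under (C)V, the unsyllabifiable consonants are /ŋ/, /d/, /t/, /x/ (no codas are permitted; onsets are limited to one consonant).
Each unlicensed consonant is deleted: /ŋ/, /d/, /t/, /x/.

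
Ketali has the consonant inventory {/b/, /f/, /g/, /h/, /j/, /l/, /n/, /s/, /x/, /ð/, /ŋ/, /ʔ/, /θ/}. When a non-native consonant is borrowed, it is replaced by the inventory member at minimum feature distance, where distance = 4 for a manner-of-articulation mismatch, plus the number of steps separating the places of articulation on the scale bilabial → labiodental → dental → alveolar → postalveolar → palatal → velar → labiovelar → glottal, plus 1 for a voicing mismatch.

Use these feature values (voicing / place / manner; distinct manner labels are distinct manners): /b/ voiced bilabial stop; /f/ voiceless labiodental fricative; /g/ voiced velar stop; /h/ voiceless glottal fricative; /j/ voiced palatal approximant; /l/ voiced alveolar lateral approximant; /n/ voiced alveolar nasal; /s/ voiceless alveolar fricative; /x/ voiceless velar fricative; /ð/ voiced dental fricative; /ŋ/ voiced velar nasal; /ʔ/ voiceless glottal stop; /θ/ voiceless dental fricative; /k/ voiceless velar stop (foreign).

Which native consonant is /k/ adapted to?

g

/g/ is closest: same manner (stop), place distance 0 (velar→velar), voicing differs (+1); total 1. Next closest is /ʔ/ at distance 2.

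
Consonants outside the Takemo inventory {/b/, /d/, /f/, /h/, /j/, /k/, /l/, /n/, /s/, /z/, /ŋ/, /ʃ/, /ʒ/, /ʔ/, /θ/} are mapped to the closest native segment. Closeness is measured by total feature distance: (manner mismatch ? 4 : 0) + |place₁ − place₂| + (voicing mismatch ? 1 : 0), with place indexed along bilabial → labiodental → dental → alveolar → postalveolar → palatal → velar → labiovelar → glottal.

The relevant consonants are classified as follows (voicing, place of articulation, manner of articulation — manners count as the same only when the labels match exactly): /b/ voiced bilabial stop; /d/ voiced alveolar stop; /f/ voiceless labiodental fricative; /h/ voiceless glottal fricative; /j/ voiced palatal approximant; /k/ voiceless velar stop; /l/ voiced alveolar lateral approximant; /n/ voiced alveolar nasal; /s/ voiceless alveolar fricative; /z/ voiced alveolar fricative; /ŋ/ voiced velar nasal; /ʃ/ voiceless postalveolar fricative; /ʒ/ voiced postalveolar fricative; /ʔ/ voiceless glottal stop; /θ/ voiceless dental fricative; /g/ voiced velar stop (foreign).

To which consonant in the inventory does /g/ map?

/k/ is closest: same manner (stop), place distance 0 (velar→velar), voicing differs (+1); total 1. Next closest is /d/ at distance 3.

k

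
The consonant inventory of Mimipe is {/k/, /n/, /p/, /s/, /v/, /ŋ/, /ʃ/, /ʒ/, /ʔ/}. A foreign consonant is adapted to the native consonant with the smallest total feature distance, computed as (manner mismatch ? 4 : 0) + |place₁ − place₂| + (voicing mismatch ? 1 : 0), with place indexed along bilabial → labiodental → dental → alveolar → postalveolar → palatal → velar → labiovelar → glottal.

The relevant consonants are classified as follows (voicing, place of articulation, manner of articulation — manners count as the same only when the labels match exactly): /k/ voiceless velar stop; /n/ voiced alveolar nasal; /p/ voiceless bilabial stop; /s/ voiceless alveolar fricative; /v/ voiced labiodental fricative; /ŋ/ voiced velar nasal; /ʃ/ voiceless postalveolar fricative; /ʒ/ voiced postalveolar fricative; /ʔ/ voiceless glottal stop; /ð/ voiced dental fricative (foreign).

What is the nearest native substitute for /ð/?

/v/ is closest: same manner (fricative), place distance 1 (dental→labiodental), same voicing; total 1. Next closest is /s/ at distance 2.

v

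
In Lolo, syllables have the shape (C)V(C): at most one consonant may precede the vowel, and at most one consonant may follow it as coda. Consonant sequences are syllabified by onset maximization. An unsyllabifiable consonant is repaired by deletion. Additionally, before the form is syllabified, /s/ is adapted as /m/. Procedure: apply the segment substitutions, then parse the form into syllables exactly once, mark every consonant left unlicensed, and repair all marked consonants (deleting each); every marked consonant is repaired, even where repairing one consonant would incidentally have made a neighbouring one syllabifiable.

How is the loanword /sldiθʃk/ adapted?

diθ

Substitution: /s/ → /m/, giving /mldiθʃk/.
Under (C)V(C), the unsyllabifiable consonants are /m/, /l/, /ʃ/, /k/ (at most one coda consonant is licensed; onsets are limited to one consonant).
Deleting the stranded consonants removes /m/, /l/, /ʃ/, /k/.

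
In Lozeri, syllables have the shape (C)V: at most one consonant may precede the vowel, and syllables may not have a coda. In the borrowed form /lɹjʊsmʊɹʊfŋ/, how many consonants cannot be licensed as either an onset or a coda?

5

Syllabifying with onset maximization leaves /l/, /ɹ/, /s/, /f/, /ŋ/ stranded (no codas are permitted; onsets are limited to one consonant).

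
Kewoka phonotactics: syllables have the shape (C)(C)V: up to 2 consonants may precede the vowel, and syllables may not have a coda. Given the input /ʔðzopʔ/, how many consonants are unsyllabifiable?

Syllabifying with onset maximization leaves /ʔ/, /p/, /ʔ/ stranded (no codas are permitted; onsets may contain at most 2 consonants).

3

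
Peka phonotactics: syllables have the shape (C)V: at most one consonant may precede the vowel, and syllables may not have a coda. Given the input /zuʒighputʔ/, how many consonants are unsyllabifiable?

Syllabifying with onset maximization leaves /g/, /h/, /t/, /ʔ/ stranded (no codas are permitted; onsets are limited to one consonant).

4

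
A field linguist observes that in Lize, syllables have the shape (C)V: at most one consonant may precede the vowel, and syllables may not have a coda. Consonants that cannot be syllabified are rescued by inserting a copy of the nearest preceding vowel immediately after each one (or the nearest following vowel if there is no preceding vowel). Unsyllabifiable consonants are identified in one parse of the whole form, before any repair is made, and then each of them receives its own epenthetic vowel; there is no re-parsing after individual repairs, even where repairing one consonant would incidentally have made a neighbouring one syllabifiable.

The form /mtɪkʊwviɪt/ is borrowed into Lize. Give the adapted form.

Under (C)V, the unsyllabifiable consonants are /m/, /w/, /t/ (no codas are permitted; onsets are limited to one consonant).
Each unlicensed consonant becomes the onset of a new syllable: /m/ → /mɪ/, /w/ → /wʊ/, /t/ → /tɪ/.

mɪtɪkʊwʊviɪtɪ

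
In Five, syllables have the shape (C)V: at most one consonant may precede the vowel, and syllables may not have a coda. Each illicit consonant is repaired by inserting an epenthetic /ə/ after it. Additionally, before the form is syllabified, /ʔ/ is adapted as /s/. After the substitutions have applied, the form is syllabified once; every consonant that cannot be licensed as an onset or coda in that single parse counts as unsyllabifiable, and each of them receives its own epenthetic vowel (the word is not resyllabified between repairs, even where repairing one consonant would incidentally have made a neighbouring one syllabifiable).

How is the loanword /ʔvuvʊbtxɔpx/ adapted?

səvuvʊbətəxɔpəxə

Substitution: /ʔ/ → /s/, giving /svuvʊbtxɔpx/.
Syllabifying with onset maximization leaves /s/, /b/, /t/, /p/, /x/ stranded (no codas are permitted; onsets are limited to one consonant).
Inserting the epenthetic vowel yields /s/ → /sə/, /b/ → /bə/, /t/ → /tə/, /p/ → /pə/, /x/ → /xə/.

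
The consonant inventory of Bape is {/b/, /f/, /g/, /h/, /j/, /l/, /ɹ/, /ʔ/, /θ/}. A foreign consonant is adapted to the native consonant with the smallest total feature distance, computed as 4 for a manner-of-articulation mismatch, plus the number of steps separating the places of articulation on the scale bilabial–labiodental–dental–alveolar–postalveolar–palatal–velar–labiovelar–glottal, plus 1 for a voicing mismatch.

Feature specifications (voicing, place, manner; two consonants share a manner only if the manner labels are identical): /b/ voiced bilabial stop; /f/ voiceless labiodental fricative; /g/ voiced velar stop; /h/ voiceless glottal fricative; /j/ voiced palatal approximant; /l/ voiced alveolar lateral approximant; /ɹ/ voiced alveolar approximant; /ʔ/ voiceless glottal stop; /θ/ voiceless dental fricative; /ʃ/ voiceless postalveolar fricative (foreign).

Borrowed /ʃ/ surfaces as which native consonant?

/θ/ is closest: same manner (fricative), place distance 2 (postalveolar→dental), same voicing; total 2. Next closest is /f/ at distance 3.

θ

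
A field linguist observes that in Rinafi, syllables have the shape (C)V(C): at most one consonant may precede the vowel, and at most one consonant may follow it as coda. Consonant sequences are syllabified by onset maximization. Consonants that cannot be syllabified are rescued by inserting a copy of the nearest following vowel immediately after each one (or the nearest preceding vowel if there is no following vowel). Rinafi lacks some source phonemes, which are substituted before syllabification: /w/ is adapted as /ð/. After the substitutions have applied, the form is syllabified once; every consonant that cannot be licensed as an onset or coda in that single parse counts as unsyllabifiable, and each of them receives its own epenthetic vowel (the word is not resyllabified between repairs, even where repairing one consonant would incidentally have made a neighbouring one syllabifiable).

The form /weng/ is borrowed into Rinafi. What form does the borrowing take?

Substitution: /w/ → /ð/, giving /ðeng/.
Syllabifying with onset maximization leaves /g/ stranded (at most one coda consonant is licensed; onsets are limited to one consonant).
Each unlicensed consonant becomes the onset of a new syllable: /g/ → /ge/.

ðenge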